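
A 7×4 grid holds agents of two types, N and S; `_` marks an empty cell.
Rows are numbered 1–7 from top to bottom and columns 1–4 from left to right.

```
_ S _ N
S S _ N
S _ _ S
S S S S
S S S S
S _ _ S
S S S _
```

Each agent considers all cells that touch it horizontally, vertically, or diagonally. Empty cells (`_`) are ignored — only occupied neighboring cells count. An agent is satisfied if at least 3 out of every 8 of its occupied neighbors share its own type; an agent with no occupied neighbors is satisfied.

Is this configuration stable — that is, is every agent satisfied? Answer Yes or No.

Yes

(1,2)S 2/2 ✓
(1,4)N 1/1 ✓
(2,1)S 3/3 ✓
(2,2)S 3/3 ✓
(2,4)N 1/2 ✓
(3,1)S 4/4 ✓
(3,4)S 2/3 ✓
(4,1)S 4/4 ✓
(4,2)S 6/6 ✓
(4,3)S 6/6 ✓
(4,4)S 4/4 ✓
(5,1)S 4/4 ✓
(5,2)S 6/6 ✓
(5,3)S 6/6 ✓
(5,4)S 4/4 ✓
(6,1)S 4/4 ✓
(6,4)S 3/3 ✓
(7,1)S 2/2 ✓
(7,2)S 3/3 ✓
(7,3)S 2/2 ✓
All meet the threshold, so the configuration is stable.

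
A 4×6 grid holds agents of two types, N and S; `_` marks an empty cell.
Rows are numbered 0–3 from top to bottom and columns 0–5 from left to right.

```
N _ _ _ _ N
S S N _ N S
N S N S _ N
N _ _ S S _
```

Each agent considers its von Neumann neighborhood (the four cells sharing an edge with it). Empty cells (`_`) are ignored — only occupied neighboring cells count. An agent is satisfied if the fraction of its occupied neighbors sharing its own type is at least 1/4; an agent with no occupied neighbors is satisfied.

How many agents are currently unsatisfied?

(0,0)N 0/1 not
(0,5)N 0/1 not
(1,0)S 1/3 satisfied
(1,1)S 2/3 satisfied
(1,2)N 1/2 satisfied
(1,4)N 0/1 not
(1,5)S 0/3 not
(2,0)N 1/3 satisfied
(2,1)S 1/3 satisfied
(2,2)N 1/3 satisfied
(2,3)S 1/2 satisfied
(2,5)N 0/1 not
(3,0)N 1/1 satisfied
(3,3)S 2/2 satisfied
(3,4)S 1/1 satisfied
Unsatisfied: (0,0), (0,5), (1,4), (1,5), (2,5) — 5 in total.

5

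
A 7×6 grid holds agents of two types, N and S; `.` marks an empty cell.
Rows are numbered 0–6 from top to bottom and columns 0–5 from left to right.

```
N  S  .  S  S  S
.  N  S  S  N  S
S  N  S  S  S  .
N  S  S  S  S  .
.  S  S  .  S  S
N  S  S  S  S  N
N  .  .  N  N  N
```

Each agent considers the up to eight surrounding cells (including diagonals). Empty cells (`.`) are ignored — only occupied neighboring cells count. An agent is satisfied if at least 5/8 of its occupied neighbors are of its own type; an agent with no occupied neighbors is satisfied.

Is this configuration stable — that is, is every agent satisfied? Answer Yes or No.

No

(0,0)N 1/2 not
(0,1)S 1/3 not
(0,3)S 3/4 satisfied
(0,4)S 4/5 satisfied
(0,5)S 2/3 satisfied
(1,1)N 2/6 not
(1,2)S 5/7 satisfied
(1,3)S 6/7 satisfied
(1,4)N 0/7 not
(1,5)S 3/4 satisfied
(2,0)S 1/4 not
(2,1)N 2/7 not
(2,2)S 6/8 satisfied
(2,3)S 7/8 satisfied
(2,4)S 5/6 satisfied
(3,0)N 1/4 not
(3,1)S 5/7 satisfied
(3,2)S 6/7 satisfied
(3,3)S 7/7 satisfied
(3,4)S 5/5 satisfied
(4,1)S 5/7 satisfied
(4,2)S 7/7 satisfied
(4,4)S 5/6 satisfied
(4,5)S 3/4 satisfied
(5,0)N 1/3 not
(5,1)S 3/5 not
(5,2)S 4/5 satisfied
(5,3)S 4/6 satisfied
(5,4)S 3/7 not
(5,5)N 2/5 not
(6,0)N 1/2 not
(6,3)N 1/4 not
(6,4)N 3/5 not
(6,5)N 2/3 satisfied
For instance (0,0) has only 1/2 same-type neighbors, below 5/8.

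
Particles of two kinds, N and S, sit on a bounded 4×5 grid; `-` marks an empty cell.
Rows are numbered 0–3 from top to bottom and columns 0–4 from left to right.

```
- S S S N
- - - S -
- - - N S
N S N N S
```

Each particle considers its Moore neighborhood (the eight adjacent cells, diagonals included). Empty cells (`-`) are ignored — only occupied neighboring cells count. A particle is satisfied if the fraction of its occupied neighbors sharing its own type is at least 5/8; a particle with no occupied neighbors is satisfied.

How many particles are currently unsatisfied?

Row 0: (0,1)S 1/1 satisfied · (0,2)S 3/3 satisfied · (0,3)S 2/3 satisfied · (0,4)N 0/2 not
Row 1: (1,3)S 3/5 not
Row 2: (2,3)N 2/5 not · (2,4)S 2/4 not
Row 3: (3,0)N 0/1 not · (3,1)S 0/2 not · (3,2)N 2/3 satisfied · (3,3)N 2/4 not · (3,4)S 1/3 not
Unsatisfied: (0,4), (1,3), (2,3), (2,4), (3,0), (3,1), (3,3), (3,4) — 8 in total.

8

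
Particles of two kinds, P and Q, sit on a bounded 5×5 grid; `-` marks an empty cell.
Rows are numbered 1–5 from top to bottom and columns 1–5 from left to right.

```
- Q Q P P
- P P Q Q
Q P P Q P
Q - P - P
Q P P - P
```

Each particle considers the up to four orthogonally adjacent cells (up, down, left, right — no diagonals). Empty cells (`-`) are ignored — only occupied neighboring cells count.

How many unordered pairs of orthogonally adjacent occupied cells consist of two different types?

11

Scan each occupied cell's neighbors to the right and below so each pair is counted once.
Row 1: Q(1,2)–Q(1,3)= Q(1,2)–P(2,2)≠ Q(1,3)–P(1,4)≠ Q(1,3)–P(2,3)≠ P(1,4)–P(1,5)= P(1,4)–Q(2,4)≠ P(1,5)–Q(2,5)≠  → 5/7 unlike.
Row 2: P(2,2)–P(2,3)= P(2,2)–P(3,2)= P(2,3)–Q(2,4)≠ P(2,3)–P(3,3)= Q(2,4)–Q(2,5)= Q(2,4)–Q(3,4)= Q(2,5)–P(3,5)≠  → 2/7 unlike.
Row 3: Q(3,1)–P(3,2)≠ Q(3,1)–Q(4,1)= P(3,2)–P(3,3)= P(3,3)–Q(3,4)≠ P(3,3)–P(4,3)= Q(3,4)–P(3,5)≠ P(3,5)–P(4,5)=  → 3/7 unlike.
Row 4: Q(4,1)–Q(5,1)= P(4,3)–P(5,3)= P(4,5)–P(5,5)=  → 0/3 unlike.
Row 5: Q(5,1)–P(5,2)≠ P(5,2)–P(5,3)=  → 1/2 unlike.
Total adjacent occupied pairs: 26; unlike-type pairs: 11.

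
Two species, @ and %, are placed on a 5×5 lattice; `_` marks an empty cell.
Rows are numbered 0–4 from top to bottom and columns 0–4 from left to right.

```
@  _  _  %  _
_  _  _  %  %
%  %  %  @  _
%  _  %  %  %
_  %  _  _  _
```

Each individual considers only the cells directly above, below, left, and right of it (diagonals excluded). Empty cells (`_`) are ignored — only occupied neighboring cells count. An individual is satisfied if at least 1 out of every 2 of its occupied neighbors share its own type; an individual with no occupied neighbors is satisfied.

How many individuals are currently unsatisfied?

Row 0: (0,0)@ 0/0 satisfied · (0,3)% 1/1 satisfied
Row 1: (1,3)% 2/3 satisfied · (1,4)% 1/1 satisfied
Row 2: (2,0)% 2/2 satisfied · (2,1)% 2/2 satisfied · (2,2)% 2/3 satisfied · (2,3)@ 0/3 not
Row 3: (3,0)% 1/1 satisfied · (3,2)% 2/2 satisfied · (3,3)% 2/3 satisfied · (3,4)% 1/1 satisfied
Row 4: (4,1)% 0/0 satisfied
Unsatisfied: (2,3) — 1 in total.

1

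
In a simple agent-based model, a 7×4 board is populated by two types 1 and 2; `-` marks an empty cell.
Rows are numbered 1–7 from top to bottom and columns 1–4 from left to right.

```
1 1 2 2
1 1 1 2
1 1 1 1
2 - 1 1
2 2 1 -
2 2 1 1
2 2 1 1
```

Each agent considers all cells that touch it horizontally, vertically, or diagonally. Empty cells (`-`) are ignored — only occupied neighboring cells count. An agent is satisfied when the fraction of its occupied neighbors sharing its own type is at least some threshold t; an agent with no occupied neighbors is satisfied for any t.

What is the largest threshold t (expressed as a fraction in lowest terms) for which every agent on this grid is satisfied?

(1,1)1 3/3
(1,2)1 4/5
(1,3)2 2/5
(1,4)2 2/3
(2,1)1 5/5
(2,2)1 7/8
(2,3)1 5/8
(2,4)2 2/5
(3,1)1 3/4
(3,2)1 6/7
(3,3)1 6/7
(3,4)1 4/5
(4,1)2 2/4
(4,3)1 5/6
(4,4)1 4/4
(5,1)2 4/4
(5,2)2 4/7
(5,3)1 4/6
(6,1)2 5/5
(6,2)2 5/8
(6,3)1 4/7
(6,4)1 4/4
(7,1)2 3/3
(7,2)2 3/5
(7,3)1 3/5
(7,4)1 3/3
The smallest same-type fraction is 2/5 at (1,3), which reduces to 2/5. Any threshold above that leaves this agent unsatisfied.

2/5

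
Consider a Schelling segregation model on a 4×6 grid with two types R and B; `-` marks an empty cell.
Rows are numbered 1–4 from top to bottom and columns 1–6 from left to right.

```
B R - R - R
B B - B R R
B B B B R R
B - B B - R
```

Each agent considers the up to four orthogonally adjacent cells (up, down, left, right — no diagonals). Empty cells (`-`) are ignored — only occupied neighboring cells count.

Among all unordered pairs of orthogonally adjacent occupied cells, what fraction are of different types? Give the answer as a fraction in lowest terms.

Scan each occupied cell's neighbors to the right and below so each pair is counted once.
From row 1: 3 unlike of 5 pairs (running 3/5).
From row 2: 1 unlike of 8 pairs (running 4/13).
From row 3: 1 unlike of 9 pairs (running 5/22).
From row 4: 0 unlike of 1 pairs (running 5/23).
Total adjacent occupied pairs: 23; unlike-type pairs: 5.
5/23 is already in lowest terms.

5/23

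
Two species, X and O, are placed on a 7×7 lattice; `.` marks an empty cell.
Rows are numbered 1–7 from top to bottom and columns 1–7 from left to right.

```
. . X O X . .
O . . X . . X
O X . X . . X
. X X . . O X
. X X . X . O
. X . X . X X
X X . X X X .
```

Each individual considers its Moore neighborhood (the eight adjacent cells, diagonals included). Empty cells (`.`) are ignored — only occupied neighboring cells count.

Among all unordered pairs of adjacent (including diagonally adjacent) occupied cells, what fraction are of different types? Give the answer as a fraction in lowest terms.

3/11

Scan each occupied cell's neighbors to the right and below (and the two forward diagonals) so each pair is counted once.
From row 1: 3 unlike of 5 pairs (running 3/5).
From row 2: 1 unlike of 4 pairs (running 4/9).
From row 3: 3 unlike of 7 pairs (running 7/16).
From row 4: 3 unlike of 9 pairs (running 10/25).
From row 5: 2 unlike of 8 pairs (running 12/33).
From row 6: 0 unlike of 8 pairs (running 12/41).
From row 7: 0 unlike of 3 pairs (running 12/44).
Total adjacent occupied pairs: 44; unlike-type pairs: 12.
12/44 reduces to 3/11.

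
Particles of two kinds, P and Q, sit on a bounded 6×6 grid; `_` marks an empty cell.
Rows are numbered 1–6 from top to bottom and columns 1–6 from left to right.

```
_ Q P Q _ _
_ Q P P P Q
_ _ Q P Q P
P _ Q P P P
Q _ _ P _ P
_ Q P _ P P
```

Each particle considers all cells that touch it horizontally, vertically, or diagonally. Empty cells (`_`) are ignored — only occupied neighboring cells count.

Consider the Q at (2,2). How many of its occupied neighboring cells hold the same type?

2

Occupied neighbors of (2,2): (1,2)=Q, (1,3)=P, (2,3)=P, (3,3)=Q.
Same type (Q): 2 of 4.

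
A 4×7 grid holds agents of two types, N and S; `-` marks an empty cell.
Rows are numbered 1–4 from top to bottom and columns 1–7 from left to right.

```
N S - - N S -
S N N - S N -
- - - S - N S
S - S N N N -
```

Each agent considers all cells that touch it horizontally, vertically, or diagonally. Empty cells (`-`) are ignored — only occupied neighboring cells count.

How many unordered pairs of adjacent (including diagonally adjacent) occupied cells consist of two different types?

Scan each occupied cell's neighbors to the right and below (and the two forward diagonals) so each pair is counted once.
From row 1: 7 unlike of 11 pairs (running 7/11).
From row 2: 5 unlike of 8 pairs (running 12/19).
From row 3: 4 unlike of 7 pairs (running 16/26).
From row 4: 1 unlike of 3 pairs (running 17/29).
Total adjacent occupied pairs: 29; unlike-type pairs: 17.

17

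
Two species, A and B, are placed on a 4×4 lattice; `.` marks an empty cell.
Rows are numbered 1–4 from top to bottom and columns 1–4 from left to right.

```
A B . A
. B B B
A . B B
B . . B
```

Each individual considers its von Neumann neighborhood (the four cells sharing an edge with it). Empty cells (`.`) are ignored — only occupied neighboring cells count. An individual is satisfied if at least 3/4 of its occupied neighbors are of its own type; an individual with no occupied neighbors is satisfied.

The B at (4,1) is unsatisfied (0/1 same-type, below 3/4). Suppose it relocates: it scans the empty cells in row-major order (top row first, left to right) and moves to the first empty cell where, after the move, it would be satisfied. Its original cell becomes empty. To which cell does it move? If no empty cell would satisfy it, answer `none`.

Vacating (4,1). Empty cells in order:
  (1,3): 2/3 same-type → still unsatisfied.
  (2,1): 1/3 same-type → still unsatisfied.
  (3,2): 2/3 same-type → still unsatisfied.
  (4,2): 0/0 same-type → satisfied — stop here.

(4,2)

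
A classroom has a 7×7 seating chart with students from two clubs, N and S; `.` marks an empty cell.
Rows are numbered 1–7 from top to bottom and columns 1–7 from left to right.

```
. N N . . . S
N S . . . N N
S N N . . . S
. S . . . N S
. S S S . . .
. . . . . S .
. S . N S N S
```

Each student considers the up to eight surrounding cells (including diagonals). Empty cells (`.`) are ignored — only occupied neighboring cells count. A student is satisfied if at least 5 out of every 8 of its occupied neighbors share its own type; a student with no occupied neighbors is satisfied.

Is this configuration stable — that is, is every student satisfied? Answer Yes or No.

No

(1,2)N 2/3 ✓
(1,3)N 1/2 ✗
(1,7)S 0/2 ✗
(2,1)N 2/4 ✗
(2,2)S 1/6 ✗
(2,6)N 1/3 ✗
(2,7)N 1/3 ✗
(3,1)S 2/4 ✗
(3,2)N 2/5 ✗
(3,3)N 1/3 ✗
(3,7)S 1/4 ✗
(4,2)S 3/5 ✗
(4,6)N 0/2 ✗
(4,7)S 1/2 ✗
(5,2)S 2/2 ✓
(5,3)S 3/3 ✓
(5,4)S 1/1 ✓
(6,6)S 2/3 ✓
(7,2)S 0/0 ✓
(7,4)N 0/1 ✗
(7,5)S 1/3 ✗
(7,6)N 0/3 ✗
(7,7)S 1/2 ✗
For instance (1,3) has only 1/2 same-type neighbors, below 5/8.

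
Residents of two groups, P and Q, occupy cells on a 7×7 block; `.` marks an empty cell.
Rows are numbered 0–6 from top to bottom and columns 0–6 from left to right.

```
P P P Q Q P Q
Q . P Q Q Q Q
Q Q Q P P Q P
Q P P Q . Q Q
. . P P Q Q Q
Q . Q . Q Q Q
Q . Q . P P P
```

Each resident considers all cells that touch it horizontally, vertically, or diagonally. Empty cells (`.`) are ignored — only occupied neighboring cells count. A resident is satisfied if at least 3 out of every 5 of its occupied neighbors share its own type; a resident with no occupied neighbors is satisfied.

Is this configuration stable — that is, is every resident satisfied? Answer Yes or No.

No

(0,0)P 1/2 unhappy
(0,1)P 3/4 ok
(0,2)P 2/4 unhappy
(0,3)Q 3/5 ok
(0,4)Q 4/5 ok
(0,5)P 0/5 unhappy
(0,6)Q 2/3 ok
(1,0)Q 2/4 unhappy
(1,2)P 3/7 unhappy
(1,3)Q 4/8 unhappy
(1,4)Q 5/8 ok
(1,5)Q 5/8 ok
(1,6)Q 3/5 ok
(2,0)Q 3/4 ok
(2,1)Q 4/7 unhappy
(2,2)Q 3/7 unhappy
(2,3)P 3/7 unhappy
(2,4)P 1/7 unhappy
(2,5)Q 5/7 ok
(2,6)P 0/5 unhappy
(3,0)Q 2/3 ok
(3,1)P 2/6 unhappy
(3,2)P 4/7 unhappy
(3,3)Q 2/7 unhappy
(3,5)Q 5/7 ok
(3,6)Q 4/5 ok
(4,2)P 3/5 ok
(4,3)P 2/6 unhappy
(4,4)Q 5/6 ok
(4,5)Q 7/7 ok
(4,6)Q 5/5 ok
(5,0)Q 1/1 ok
(5,2)Q 1/3 unhappy
(5,4)Q 3/6 unhappy
(5,5)Q 5/8 ok
(5,6)Q 3/5 ok
(6,0)Q 1/1 ok
(6,2)Q 1/1 ok
(6,4)P 1/3 unhappy
(6,5)P 2/5 unhappy
(6,6)P 1/3 unhappy
For instance (0,0) has only 1/2 same-type neighbors, below 3/5.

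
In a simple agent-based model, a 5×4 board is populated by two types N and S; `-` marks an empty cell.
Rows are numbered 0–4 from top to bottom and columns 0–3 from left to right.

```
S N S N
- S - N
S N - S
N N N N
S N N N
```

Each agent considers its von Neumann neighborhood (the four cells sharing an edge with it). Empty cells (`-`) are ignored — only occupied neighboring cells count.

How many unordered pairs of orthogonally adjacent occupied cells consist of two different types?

11

Scan each occupied cell's neighbors to the right and below so each pair is counted once.
From row 0: 4 unlike of 5 pairs (running 4/5).
From row 1: 2 unlike of 2 pairs (running 6/7).
From row 2: 3 unlike of 4 pairs (running 9/11).
From row 3: 1 unlike of 7 pairs (running 10/18).
From row 4: 1 unlike of 3 pairs (running 11/21).
Total adjacent occupied pairs: 21; unlike-type pairs: 11.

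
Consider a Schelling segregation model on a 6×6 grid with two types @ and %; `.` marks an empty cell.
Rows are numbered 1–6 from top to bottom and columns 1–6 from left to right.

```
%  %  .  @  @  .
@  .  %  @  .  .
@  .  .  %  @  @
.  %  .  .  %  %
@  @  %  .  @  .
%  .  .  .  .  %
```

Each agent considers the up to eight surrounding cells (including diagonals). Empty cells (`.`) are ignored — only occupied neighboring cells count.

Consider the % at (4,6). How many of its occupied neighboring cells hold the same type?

1

Occupied neighbors of (4,6): (3,5)=@, (3,6)=@, (4,5)=%, (5,5)=@.
Same type (%): 1 of 4.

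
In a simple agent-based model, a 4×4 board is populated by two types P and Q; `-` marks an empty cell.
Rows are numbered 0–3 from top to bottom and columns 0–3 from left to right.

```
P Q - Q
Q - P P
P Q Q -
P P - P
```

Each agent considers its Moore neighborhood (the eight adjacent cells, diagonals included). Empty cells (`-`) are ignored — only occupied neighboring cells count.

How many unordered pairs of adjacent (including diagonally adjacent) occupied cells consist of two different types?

14

Scan each occupied cell's neighbors to the right and below (and the two forward diagonals) so each pair is counted once.
From row 0: 5 unlike of 6 pairs (running 5/6).
From row 1: 4 unlike of 6 pairs (running 9/12).
From row 2: 5 unlike of 8 pairs (running 14/20).
From row 3: 0 unlike of 1 pairs (running 14/21).
Total adjacent occupied pairs: 21; unlike-type pairs: 14.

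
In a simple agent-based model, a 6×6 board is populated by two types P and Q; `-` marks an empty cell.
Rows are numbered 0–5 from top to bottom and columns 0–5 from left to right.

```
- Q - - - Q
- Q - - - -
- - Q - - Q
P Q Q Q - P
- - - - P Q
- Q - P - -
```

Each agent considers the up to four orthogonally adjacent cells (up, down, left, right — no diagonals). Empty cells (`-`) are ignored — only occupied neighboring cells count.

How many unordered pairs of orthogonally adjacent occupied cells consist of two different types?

4

Scan each occupied cell's neighbors to the right and below so each pair is counted once.
Row 0: Q(0,1)–Q(1,1)=  → 0/1 unlike.
Row 2: Q(2,2)–Q(3,2)= Q(2,5)–P(3,5)≠  → 1/2 unlike.
Row 3: P(3,0)–Q(3,1)≠ Q(3,1)–Q(3,2)= Q(3,2)–Q(3,3)= P(3,5)–Q(4,5)≠  → 2/4 unlike.
Row 4: P(4,4)–Q(4,5)≠  → 1/1 unlike.
Total adjacent occupied pairs: 8; unlike-type pairs: 4.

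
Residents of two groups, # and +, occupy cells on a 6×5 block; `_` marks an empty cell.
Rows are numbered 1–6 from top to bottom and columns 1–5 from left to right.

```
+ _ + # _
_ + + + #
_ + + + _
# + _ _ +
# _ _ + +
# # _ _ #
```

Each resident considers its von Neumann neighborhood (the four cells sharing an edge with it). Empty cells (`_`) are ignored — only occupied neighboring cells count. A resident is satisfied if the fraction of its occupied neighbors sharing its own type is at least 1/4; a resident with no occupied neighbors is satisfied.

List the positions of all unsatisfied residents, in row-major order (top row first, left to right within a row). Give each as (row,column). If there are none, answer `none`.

(1,1)+ 0/0 ok
(1,3)+ 1/2 ok
(1,4)# 0/2 unhappy
(2,2)+ 2/2 ok
(2,3)+ 4/4 ok
(2,4)+ 2/4 ok
(2,5)# 0/1 unhappy
(3,2)+ 3/3 ok
(3,3)+ 3/3 ok
(3,4)+ 2/2 ok
(4,1)# 1/2 ok
(4,2)+ 1/2 ok
(4,5)+ 1/1 ok
(5,1)# 2/2 ok
(5,4)+ 1/1 ok
(5,5)+ 2/3 ok
(6,1)# 2/2 ok
(6,2)# 1/1 ok
(6,5)# 0/1 unhappy

(1,4), (2,5), (6,5)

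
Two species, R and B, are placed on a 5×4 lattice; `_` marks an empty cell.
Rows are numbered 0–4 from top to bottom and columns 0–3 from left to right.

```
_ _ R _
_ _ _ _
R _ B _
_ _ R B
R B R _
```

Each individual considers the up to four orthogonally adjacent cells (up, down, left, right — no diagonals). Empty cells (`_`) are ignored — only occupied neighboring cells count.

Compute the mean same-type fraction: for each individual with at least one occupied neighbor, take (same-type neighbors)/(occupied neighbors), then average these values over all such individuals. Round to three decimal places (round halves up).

0.139

(0,2)R — no occupied neighbors
(2,0)R — no occupied neighbors
(2,2)B 0/1
(3,2)R 1/3
(3,3)B 0/1
(4,0)R 0/1
(4,1)B 0/2
(4,2)R 1/2
Sum over 6 individuals: 0/1 + 1/3 + 0/1 + 0/1 + 0/2 + 1/2 = 5/6; mean = 5/6 ÷ 6 = 5/36 = 0.138888… → 0.139.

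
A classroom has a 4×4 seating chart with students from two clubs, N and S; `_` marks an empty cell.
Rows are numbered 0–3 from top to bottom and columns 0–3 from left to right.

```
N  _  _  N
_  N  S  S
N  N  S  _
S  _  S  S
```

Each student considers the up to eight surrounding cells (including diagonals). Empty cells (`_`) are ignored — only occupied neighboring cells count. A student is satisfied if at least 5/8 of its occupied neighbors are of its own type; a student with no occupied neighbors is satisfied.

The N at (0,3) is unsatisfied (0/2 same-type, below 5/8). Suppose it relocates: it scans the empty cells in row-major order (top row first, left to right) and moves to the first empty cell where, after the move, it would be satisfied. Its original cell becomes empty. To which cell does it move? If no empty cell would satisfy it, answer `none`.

Vacating (0,3). Empty cells in order:
  (0,1): 2/3 same-type → satisfied — stop here.

(0,1)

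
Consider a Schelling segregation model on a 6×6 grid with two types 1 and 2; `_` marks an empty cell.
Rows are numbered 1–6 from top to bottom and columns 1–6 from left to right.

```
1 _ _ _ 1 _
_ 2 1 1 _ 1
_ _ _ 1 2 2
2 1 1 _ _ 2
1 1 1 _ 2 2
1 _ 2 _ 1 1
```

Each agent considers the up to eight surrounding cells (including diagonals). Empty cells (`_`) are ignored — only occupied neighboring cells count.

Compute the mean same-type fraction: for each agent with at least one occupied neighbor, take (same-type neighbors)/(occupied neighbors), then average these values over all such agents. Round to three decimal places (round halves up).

(1,1)1 0/1
(1,5)1 2/2
(2,2)2 0/2
(2,3)1 2/3
(2,4)1 3/4
(2,6)1 1/3
(3,4)1 3/4
(3,5)2 2/5
(3,6)2 2/3
(4,1)2 0/3
(4,2)1 4/5
(4,3)1 4/4
(4,6)2 4/4
(5,1)1 3/4
(5,2)1 5/7
(5,3)1 3/4
(5,5)2 2/4
(5,6)2 2/4
(6,1)1 2/2
(6,3)2 0/2
(6,5)1 1/3
(6,6)1 1/3
Sum over 22 agents: 0/1 + 2/2 + 0/2 + 2/3 + 3/4 + 1/3 + 3/4 + 2/5 + 2/3 + 0/3 + 4/5 + 4/4 + 4/4 + 3/4 + 5/7 + 3/4 + 2/4 + 2/4 + 2/2 + 0/2 + 1/3 + 1/3 = 1286/105; mean = 1286/105 ÷ 22 = 643/1155 = 0.556709… → 0.557.

0.557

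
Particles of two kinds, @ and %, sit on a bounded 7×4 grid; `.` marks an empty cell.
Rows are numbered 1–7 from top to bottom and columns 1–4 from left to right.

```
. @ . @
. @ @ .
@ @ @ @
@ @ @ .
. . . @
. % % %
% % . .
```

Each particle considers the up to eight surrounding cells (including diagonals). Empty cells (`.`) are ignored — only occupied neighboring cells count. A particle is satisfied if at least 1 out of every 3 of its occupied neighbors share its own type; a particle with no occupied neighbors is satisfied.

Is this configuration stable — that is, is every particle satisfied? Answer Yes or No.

Row 1: (1,2)@ 2/2 satisfied · (1,4)@ 1/1 satisfied
Row 2: (2,2)@ 5/5 satisfied · (2,3)@ 6/6 satisfied
Row 3: (3,1)@ 4/4 satisfied · (3,2)@ 7/7 satisfied · (3,3)@ 6/6 satisfied · (3,4)@ 3/3 satisfied
Row 4: (4,1)@ 3/3 satisfied · (4,2)@ 5/5 satisfied · (4,3)@ 5/5 satisfied
Row 5: (5,4)@ 1/3 satisfied
Row 6: (6,2)% 3/3 satisfied · (6,3)% 3/4 satisfied · (6,4)% 1/2 satisfied
Row 7: (7,1)% 2/2 satisfied · (7,2)% 3/3 satisfied
All meet the threshold, so the configuration is stable.

Yes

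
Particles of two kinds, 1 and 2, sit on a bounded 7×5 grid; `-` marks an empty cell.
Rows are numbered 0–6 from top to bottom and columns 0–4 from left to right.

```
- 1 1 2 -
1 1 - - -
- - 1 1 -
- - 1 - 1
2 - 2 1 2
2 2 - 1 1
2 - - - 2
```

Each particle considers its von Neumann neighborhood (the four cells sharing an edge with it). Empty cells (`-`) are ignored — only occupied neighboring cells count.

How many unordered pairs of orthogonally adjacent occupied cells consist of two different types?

7

Scan each occupied cell's neighbors to the right and below so each pair is counted once.
From row 0: 1 unlike of 3 pairs (running 1/3).
From row 1: 0 unlike of 1 pairs (running 1/4).
From row 2: 0 unlike of 2 pairs (running 1/6).
From row 3: 2 unlike of 2 pairs (running 3/8).
From row 4: 3 unlike of 5 pairs (running 6/13).
From row 5: 1 unlike of 4 pairs (running 7/17).
Total adjacent occupied pairs: 17; unlike-type pairs: 7.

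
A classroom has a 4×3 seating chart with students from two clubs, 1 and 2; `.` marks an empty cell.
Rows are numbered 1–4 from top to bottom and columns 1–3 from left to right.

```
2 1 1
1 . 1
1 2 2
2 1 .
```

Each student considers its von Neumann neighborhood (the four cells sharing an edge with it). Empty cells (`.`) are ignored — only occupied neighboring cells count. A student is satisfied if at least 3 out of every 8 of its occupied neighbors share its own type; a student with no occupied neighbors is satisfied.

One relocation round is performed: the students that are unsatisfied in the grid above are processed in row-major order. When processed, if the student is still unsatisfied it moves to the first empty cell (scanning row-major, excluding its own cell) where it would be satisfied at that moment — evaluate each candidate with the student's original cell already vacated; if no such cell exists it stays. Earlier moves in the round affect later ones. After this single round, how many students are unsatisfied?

0

Initially unsatisfied (in order): (1,1), (3,1), (3,2), (4,1), (4,2).
  (1,1) → (4,3).
  (3,1) → (1,1).
  (3,2): now satisfied by earlier moves; stays.
  (4,1) → (3,1).
  (4,2) → (2,2).
Resulting grid:
1 1 1
1 1 1
2 2 2
. . 2
All satisfied now.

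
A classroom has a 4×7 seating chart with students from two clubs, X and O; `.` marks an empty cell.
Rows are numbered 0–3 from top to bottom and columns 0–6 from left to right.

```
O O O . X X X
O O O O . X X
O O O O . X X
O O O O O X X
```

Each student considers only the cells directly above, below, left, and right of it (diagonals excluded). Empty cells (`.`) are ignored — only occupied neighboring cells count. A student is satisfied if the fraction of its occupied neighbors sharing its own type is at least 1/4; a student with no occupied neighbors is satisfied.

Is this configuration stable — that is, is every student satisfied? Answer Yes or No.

Yes

Row 0: (0,0)O 2/2 satisfied · (0,1)O 3/3 satisfied · (0,2)O 2/2 satisfied · (0,4)X 1/1 satisfied · (0,5)X 3/3 satisfied · (0,6)X 2/2 satisfied
Row 1: (1,0)O 3/3 satisfied · (1,1)O 4/4 satisfied · (1,2)O 4/4 satisfied · (1,3)O 2/2 satisfied · (1,5)X 3/3 satisfied · (1,6)X 3/3 satisfied
Row 2: (2,0)O 3/3 satisfied · (2,1)O 4/4 satisfied · (2,2)O 4/4 satisfied · (2,3)O 3/3 satisfied · (2,5)X 3/3 satisfied · (2,6)X 3/3 satisfied
Row 3: (3,0)O 2/2 satisfied · (3,1)O 3/3 satisfied · (3,2)O 3/3 satisfied · (3,3)O 3/3 satisfied · (3,4)O 1/2 satisfied · (3,5)X 2/3 satisfied · (3,6)X 2/2 satisfied
All meet the threshold, so the configuration is stable.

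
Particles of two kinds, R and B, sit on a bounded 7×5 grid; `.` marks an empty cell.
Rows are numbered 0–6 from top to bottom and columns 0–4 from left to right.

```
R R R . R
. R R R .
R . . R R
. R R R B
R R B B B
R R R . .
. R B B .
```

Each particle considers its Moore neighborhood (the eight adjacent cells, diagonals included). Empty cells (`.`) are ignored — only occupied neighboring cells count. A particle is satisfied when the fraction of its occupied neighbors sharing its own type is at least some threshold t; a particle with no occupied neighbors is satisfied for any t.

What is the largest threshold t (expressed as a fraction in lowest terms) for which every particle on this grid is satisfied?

(0,0)R 2/2
(0,1)R 4/4
(0,2)R 4/4
(0,4)R 1/1
(1,1)R 5/5
(1,2)R 5/5
(1,3)R 5/5
(2,0)R 2/2
(2,3)R 5/6
(2,4)R 3/4
(3,1)R 4/5
(3,2)R 4/6
(3,3)R 3/7
(3,4)B 2/5
(4,0)R 4/4
(4,1)R 6/7
(4,2)B 1/7
(4,3)B 3/6
(4,4)B 2/3
(5,0)R 4/4
(5,1)R 5/7
(5,2)R 3/7
(6,1)R 3/4
(6,2)B 1/4
(6,3)B 1/2
The smallest same-type fraction is 1/7 at (4,2), which reduces to 1/7. Any threshold above that leaves this particle unsatisfied.

1/7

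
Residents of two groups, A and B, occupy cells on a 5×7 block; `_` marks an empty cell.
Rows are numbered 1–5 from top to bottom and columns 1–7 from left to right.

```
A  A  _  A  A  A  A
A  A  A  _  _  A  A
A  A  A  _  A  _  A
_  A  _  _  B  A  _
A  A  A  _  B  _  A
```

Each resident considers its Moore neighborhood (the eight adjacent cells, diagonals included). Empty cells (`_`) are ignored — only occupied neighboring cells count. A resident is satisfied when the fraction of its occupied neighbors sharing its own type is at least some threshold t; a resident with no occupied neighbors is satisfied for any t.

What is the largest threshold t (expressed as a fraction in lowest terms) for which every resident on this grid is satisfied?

Row 1: (1,1)A 3/3 · (1,2)A 4/4 · (1,4)A 2/2 · (1,5)A 3/3 · (1,6)A 4/4 · (1,7)A 3/3
Row 2: (2,1)A 5/5 · (2,2)A 7/7 · (2,3)A 5/5 · (2,6)A 6/6 · (2,7)A 4/4
Row 3: (3,1)A 4/4 · (3,2)A 6/6 · (3,3)A 4/4 · (3,5)A 2/3 · (3,7)A 3/3
Row 4: (4,2)A 6/6 · (4,5)B 1/3 · (4,6)A 3/5
Row 5: (5,1)A 2/2 · (5,2)A 3/3 · (5,3)A 2/2 · (5,5)B 1/2 · (5,7)A 1/1
The smallest same-type fraction is 1/3 at (4,5), which reduces to 1/3. Any threshold above that leaves this resident unsatisfied.

1/3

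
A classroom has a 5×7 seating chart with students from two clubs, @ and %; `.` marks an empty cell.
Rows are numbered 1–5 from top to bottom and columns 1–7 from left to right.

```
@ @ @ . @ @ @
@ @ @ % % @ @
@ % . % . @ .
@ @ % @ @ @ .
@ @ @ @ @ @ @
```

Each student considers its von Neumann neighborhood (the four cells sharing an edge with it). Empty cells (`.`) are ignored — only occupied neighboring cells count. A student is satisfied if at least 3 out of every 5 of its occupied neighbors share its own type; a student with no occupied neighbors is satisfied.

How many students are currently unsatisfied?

7

(1,1)@ 2/2 satisfied
(1,2)@ 3/3 satisfied
(1,3)@ 2/2 satisfied
(1,5)@ 1/2 not
(1,6)@ 3/3 satisfied
(1,7)@ 2/2 satisfied
(2,1)@ 3/3 satisfied
(2,2)@ 3/4 satisfied
(2,3)@ 2/3 satisfied
(2,4)% 2/3 satisfied
(2,5)% 1/3 not
(2,6)@ 3/4 satisfied
(2,7)@ 2/2 satisfied
(3,1)@ 2/3 satisfied
(3,2)% 0/3 not
(3,4)% 1/2 not
(3,6)@ 2/2 satisfied
(4,1)@ 3/3 satisfied
(4,2)@ 2/4 not
(4,3)% 0/3 not
(4,4)@ 2/4 not
(4,5)@ 3/3 satisfied
(4,6)@ 3/3 satisfied
(5,1)@ 2/2 satisfied
(5,2)@ 3/3 satisfied
(5,3)@ 2/3 satisfied
(5,4)@ 3/3 satisfied
(5,5)@ 3/3 satisfied
(5,6)@ 3/3 satisfied
(5,7)@ 1/1 satisfied
Unsatisfied: (1,5), (2,5), (3,2), (3,4), (4,2), (4,3), (4,4) — 7 in total.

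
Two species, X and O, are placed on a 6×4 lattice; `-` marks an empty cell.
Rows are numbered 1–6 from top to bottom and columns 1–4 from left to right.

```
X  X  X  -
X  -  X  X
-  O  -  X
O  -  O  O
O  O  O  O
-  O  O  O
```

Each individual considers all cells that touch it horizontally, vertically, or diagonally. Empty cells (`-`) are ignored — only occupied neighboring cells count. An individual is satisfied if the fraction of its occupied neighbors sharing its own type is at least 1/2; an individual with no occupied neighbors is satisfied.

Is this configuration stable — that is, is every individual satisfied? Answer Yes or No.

Row 1: (1,1)X 2/2 ok · (1,2)X 4/4 ok · (1,3)X 3/3 ok
Row 2: (2,1)X 2/3 ok · (2,3)X 4/5 ok · (2,4)X 3/3 ok
Row 3: (3,2)O 2/4 ok · (3,4)X 2/4 ok
Row 4: (4,1)O 3/3 ok · (4,3)O 5/6 ok · (4,4)O 3/4 ok
Row 5: (5,1)O 3/3 ok · (5,2)O 6/6 ok · (5,3)O 7/7 ok · (5,4)O 5/5 ok
Row 6: (6,2)O 4/4 ok · (6,3)O 5/5 ok · (6,4)O 3/3 ok
All meet the threshold, so the configuration is stable.

Yes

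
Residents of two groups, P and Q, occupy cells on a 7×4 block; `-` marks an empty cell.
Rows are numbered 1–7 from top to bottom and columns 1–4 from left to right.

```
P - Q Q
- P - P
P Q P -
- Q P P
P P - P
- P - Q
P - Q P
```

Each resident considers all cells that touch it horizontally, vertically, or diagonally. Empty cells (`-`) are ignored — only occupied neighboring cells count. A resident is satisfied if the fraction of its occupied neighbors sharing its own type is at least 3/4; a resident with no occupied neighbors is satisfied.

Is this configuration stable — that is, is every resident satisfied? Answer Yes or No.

No

Row 1: (1,1)P 1/1 ok · (1,3)Q 1/3 unhappy · (1,4)Q 1/2 unhappy
Row 2: (2,2)P 3/5 unhappy · (2,4)P 1/3 unhappy
Row 3: (3,1)P 1/3 unhappy · (3,2)Q 1/5 unhappy · (3,3)P 4/6 unhappy
Row 4: (4,2)Q 1/6 unhappy · (4,3)P 4/6 unhappy · (4,4)P 3/3 ok
Row 5: (5,1)P 2/3 unhappy · (5,2)P 3/4 ok · (5,4)P 2/3 unhappy
Row 6: (6,2)P 3/4 ok · (6,4)Q 1/3 unhappy
Row 7: (7,1)P 1/1 ok · (7,3)Q 1/3 unhappy · (7,4)P 0/2 unhappy
For instance (1,3) has only 1/3 same-type neighbors, below 3/4.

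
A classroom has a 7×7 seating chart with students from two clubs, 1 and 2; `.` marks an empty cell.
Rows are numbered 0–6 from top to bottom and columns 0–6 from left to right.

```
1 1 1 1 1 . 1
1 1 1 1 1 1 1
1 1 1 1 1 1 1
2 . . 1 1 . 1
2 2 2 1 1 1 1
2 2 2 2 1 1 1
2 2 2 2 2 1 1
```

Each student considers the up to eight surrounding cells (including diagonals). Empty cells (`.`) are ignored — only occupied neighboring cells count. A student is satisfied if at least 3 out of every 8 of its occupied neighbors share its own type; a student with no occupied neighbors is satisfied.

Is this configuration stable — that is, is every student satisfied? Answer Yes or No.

(0,0)1 3/3 satisfied
(0,1)1 5/5 satisfied
(0,2)1 5/5 satisfied
(0,3)1 5/5 satisfied
(0,4)1 4/4 satisfied
(0,6)1 2/2 satisfied
(1,0)1 5/5 satisfied
(1,1)1 8/8 satisfied
(1,2)1 8/8 satisfied
(1,3)1 8/8 satisfied
(1,4)1 7/7 satisfied
(1,5)1 7/7 satisfied
(1,6)1 4/4 satisfied
(2,0)1 3/4 satisfied
(2,1)1 5/6 satisfied
(2,2)1 6/6 satisfied
(2,3)1 7/7 satisfied
(2,4)1 7/7 satisfied
(2,5)1 7/7 satisfied
(2,6)1 4/4 satisfied
(3,0)2 2/4 satisfied
(3,3)1 6/7 satisfied
(3,4)1 7/7 satisfied
(3,6)1 4/4 satisfied
(4,0)2 4/4 satisfied
(4,1)2 6/6 satisfied
(4,2)2 4/6 satisfied
(4,3)1 4/7 satisfied
(4,4)1 6/7 satisfied
(4,5)1 7/7 satisfied
(4,6)1 4/4 satisfied
(5,0)2 5/5 satisfied
(5,1)2 8/8 satisfied
(5,2)2 7/8 satisfied
(5,3)2 5/8 satisfied
(5,4)1 5/8 satisfied
(5,5)1 7/8 satisfied
(5,6)1 5/5 satisfied
(6,0)2 3/3 satisfied
(6,1)2 5/5 satisfied
(6,2)2 5/5 satisfied
(6,3)2 4/5 satisfied
(6,4)2 2/5 satisfied
(6,5)1 4/5 satisfied
(6,6)1 3/3 satisfied
All meet the threshold, so the configuration is stable.

Yes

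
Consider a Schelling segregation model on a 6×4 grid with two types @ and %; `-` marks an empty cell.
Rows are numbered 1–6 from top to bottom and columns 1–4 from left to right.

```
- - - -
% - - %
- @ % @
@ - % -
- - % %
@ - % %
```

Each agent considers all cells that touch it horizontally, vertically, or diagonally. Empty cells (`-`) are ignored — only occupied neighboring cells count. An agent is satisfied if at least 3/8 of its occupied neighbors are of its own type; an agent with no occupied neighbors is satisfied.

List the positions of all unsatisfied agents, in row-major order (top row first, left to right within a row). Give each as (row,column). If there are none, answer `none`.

(2,1), (3,2), (3,4)

Row 2: (2,1)% 0/1 unhappy · (2,4)% 1/2 ok
Row 3: (3,2)@ 1/4 unhappy · (3,3)% 2/4 ok · (3,4)@ 0/3 unhappy
Row 4: (4,1)@ 1/1 ok · (4,3)% 3/5 ok
Row 5: (5,3)% 4/4 ok · (5,4)% 4/4 ok
Row 6: (6,1)@ 0/0 ok · (6,3)% 3/3 ok · (6,4)% 3/3 ok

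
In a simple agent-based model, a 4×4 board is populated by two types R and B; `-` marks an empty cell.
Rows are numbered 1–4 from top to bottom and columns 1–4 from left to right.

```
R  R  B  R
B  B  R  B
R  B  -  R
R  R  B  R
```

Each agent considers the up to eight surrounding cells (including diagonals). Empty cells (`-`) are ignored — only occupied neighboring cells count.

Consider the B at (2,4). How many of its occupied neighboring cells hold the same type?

1

Occupied neighbors of (2,4): (1,3)=B, (1,4)=R, (2,3)=R, (3,4)=R.
Same type (B): 1 of 4.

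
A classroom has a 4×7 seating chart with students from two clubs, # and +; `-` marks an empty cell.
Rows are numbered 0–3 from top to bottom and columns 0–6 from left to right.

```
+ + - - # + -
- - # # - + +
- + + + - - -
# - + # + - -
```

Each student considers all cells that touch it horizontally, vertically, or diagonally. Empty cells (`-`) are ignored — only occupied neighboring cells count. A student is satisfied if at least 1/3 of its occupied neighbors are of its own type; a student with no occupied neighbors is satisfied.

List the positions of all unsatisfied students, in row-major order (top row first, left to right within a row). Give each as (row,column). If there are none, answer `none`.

(0,0)+ 1/1 satisfied
(0,1)+ 1/2 satisfied
(0,4)# 1/3 satisfied
(0,5)+ 2/3 satisfied
(1,2)# 1/5 not
(1,3)# 2/4 satisfied
(1,5)+ 2/3 satisfied
(1,6)+ 2/2 satisfied
(2,1)+ 2/4 satisfied
(2,2)+ 3/6 satisfied
(2,3)+ 3/6 satisfied
(3,0)# 0/1 not
(3,2)+ 3/4 satisfied
(3,3)# 0/4 not
(3,4)+ 1/2 satisfied

(1,2), (3,0), (3,3)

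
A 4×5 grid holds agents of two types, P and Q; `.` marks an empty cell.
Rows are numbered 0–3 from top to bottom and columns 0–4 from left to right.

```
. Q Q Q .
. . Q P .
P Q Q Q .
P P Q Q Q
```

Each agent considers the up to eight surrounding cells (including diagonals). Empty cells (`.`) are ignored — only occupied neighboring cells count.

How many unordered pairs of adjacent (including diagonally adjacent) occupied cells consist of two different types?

10

Scan each occupied cell's neighbors to the right and below (and the two forward diagonals) so each pair is counted once.
Row 0: Q(0,1)–Q(0,2)= Q(0,1)–Q(1,2)= Q(0,2)–Q(0,3)= Q(0,2)–Q(1,2)= Q(0,2)–P(1,3)≠ Q(0,3)–P(1,3)≠ Q(0,3)–Q(1,2)=  → 2/7 unlike.
Row 1: Q(1,2)–P(1,3)≠ Q(1,2)–Q(2,2)= Q(1,2)–Q(2,3)= Q(1,2)–Q(2,1)= P(1,3)–Q(2,3)≠ P(1,3)–Q(2,2)≠  → 3/6 unlike.
Row 2: P(2,0)–Q(2,1)≠ P(2,0)–P(3,0)= P(2,0)–P(3,1)= Q(2,1)–Q(2,2)= Q(2,1)–P(3,1)≠ Q(2,1)–Q(3,2)= Q(2,1)–P(3,0)≠ Q(2,2)–Q(2,3)= Q(2,2)–Q(3,2)= Q(2,2)–Q(3,3)= Q(2,2)–P(3,1)≠ Q(2,3)–Q(3,3)= Q(2,3)–Q(3,4)= Q(2,3)–Q(3,2)=  → 4/14 unlike.
Row 3: P(3,0)–P(3,1)= P(3,1)–Q(3,2)≠ Q(3,2)–Q(3,3)= Q(3,3)–Q(3,4)=  → 1/4 unlike.
Total adjacent occupied pairs: 31; unlike-type pairs: 10.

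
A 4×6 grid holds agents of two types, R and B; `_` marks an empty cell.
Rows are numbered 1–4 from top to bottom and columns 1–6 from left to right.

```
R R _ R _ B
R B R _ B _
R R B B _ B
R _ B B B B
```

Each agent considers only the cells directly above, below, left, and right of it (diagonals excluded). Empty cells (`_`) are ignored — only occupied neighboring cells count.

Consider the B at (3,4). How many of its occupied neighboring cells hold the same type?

2

Occupied neighbors of (3,4): (4,4)=B, (3,3)=B.
Same type (B): 2 of 2.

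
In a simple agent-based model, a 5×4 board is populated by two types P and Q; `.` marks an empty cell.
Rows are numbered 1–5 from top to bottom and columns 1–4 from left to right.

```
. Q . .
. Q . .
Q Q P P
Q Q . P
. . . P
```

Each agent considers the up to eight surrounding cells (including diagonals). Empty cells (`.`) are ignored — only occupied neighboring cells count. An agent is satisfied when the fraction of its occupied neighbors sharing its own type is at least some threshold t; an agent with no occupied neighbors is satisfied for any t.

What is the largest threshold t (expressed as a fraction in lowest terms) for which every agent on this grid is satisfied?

Row 1: (1,2)Q 1/1
Row 2: (2,2)Q 3/4
Row 3: (3,1)Q 4/4 · (3,2)Q 4/5 · (3,3)P 2/5 · (3,4)P 2/2
Row 4: (4,1)Q 3/3 · (4,2)Q 3/4 · (4,4)P 3/3
Row 5: (5,4)P 1/1
The smallest same-type fraction is 2/5 at (3,3), which reduces to 2/5. Any threshold above that leaves this agent unsatisfied.

2/5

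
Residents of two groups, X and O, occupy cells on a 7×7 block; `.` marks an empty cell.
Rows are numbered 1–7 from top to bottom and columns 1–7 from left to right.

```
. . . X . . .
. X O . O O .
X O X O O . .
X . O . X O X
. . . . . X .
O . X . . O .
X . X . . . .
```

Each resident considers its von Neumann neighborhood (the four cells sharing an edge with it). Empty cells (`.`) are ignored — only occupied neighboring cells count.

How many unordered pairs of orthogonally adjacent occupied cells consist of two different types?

13

Scan each occupied cell's neighbors to the right and below so each pair is counted once.
From row 2: 3 unlike of 5 pairs (running 3/5).
From row 3: 5 unlike of 7 pairs (running 8/12).
From row 4: 3 unlike of 3 pairs (running 11/15).
From row 5: 1 unlike of 1 pairs (running 12/16).
From row 6: 1 unlike of 2 pairs (running 13/18).
Total adjacent occupied pairs: 18; unlike-type pairs: 13.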